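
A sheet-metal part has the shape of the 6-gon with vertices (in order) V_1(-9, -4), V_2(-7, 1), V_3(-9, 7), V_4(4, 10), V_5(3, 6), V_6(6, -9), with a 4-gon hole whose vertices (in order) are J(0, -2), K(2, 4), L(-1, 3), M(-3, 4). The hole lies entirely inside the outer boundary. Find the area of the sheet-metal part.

172

Outer boundary:
Apply the shoelace (surveyor's) formula: 2A = Σ (x_i·y_{i+1} − x_{i+1}·y_i), indices taken mod 6.
Cross-terms: -37, -40, -118, -6, -63, -105  ⇒  Σ = -369
Area = |Σ|/2 = 184.5.
Hole:
Apply the surveyor's formula: 2A = Σ (x_i·y_{i+1} − x_{i+1}·y_i), indices taken mod 4.
Cross-terms: 4, 10, 5, 6  ⇒  Σ = 25
Area = |Σ|/2 = 12.5.
Net area = 184.5 − 12.5 = 172.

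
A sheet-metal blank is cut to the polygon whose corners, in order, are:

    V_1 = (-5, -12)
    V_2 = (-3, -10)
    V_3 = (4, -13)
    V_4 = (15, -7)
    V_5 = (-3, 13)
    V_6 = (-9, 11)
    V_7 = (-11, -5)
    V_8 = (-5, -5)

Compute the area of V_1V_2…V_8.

Apply the shoelace (surveyor's) formula: 2A = Σ (x_i·y_{i+1} − x_{i+1}·y_i), indices taken mod 8.
Σ = (14) + (79) + (167) + (174) + (84) + (166) + (30) + (35) = 749
Area = |Σ|/2 = 374.5.

374.5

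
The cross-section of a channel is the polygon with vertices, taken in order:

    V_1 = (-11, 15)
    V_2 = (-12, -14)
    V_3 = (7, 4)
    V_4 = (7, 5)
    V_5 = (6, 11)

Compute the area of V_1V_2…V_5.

Σ = (334) + (50) + (7) + (47) + (211) = 649
Area = |Σ|/2 = 324.5.

324.5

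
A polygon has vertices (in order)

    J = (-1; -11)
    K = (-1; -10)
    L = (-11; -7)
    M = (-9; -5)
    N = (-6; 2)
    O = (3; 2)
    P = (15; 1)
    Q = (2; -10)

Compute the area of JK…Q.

194.5

Apply the shoelace (surveyor's) formula: 2A = Σ (x_i·y_{i+1} − x_{i+1}·y_i), indices taken mod 8.
Cross-terms: -1, -103, -8, -48, -18, -27, -152, -32  ⇒  Σ = -389
Area = |Σ|/2 = 194.5.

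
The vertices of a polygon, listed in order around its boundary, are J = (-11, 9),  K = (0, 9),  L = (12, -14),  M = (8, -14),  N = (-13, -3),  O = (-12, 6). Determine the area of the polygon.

312.5

Apply the surveyor's formula: 2A = Σ (x_i·y_{i+1} − x_{i+1}·y_i), indices taken mod 6.
J→K: (-11)(9) − (0)(9) = -99
K→L: (0)(-14) − (12)(9) = -108
L→M: (12)(-14) − (8)(-14) = -56
M→N: (8)(-3) − (-13)(-14) = -206
N→O: (-13)(6) − (-12)(-3) = -114
O→J: (-12)(9) − (-11)(6) = -42
Σ = -625
Area = |Σ|/2 = 312.5.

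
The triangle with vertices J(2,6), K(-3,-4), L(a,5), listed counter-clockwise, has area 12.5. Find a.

The doubled signed area Σ (x_i y_{i+1} − x_{i+1} y_i) is linear in a.
With a=0 it equals -15; the coefficient of a is 10 (from the two edges through L).
So 10·a + -15 = 2·12.5 = 25 ⇒ a = 4.

4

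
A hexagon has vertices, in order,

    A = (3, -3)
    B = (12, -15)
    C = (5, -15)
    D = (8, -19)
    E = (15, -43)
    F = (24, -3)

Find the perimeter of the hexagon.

|AB| = √((9)² + (-12)²) = √225 = 15
|BC| = √((-7)² + (0)²) = √49 = 7
|CD| = √((3)² + (-4)²) = √25 = 5
|DE| = √((7)² + (-24)²) = √625 = 25
|EF| = √((9)² + (40)²) = √1681 = 41
|FA| = √((-21)² + (0)²) = √441 = 21
Perimeter = 15 + 7 + 5 + 25 + 41 + 21 = 114.

114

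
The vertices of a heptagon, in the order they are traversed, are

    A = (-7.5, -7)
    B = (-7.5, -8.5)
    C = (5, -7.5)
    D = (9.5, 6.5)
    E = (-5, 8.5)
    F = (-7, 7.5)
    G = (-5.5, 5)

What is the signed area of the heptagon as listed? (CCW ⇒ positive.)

215.625

Cross-terms: 11.25, 98.75, 103.75, 113.25, 22, 6.25, 76  ⇒  Σ = 431.25
Signed area = Σ/2 = 215.625 (positive ⇒ counter-clockwise traversal).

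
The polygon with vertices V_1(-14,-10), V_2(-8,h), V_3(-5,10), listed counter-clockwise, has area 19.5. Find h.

The doubled signed area Σ (x_i y_{i+1} − x_{i+1} y_i) is linear in h.
With h=0 it equals 30; the coefficient of h is -9 (from the two edges through V_2).
So -9·h + 30 = 2·19.5 = 39 ⇒ h = -1.

-1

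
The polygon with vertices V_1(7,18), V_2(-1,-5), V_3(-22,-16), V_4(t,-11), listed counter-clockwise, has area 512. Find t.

The doubled signed area Σ (x_i y_{i+1} − x_{i+1} y_i) is linear in t.
With t=0 it equals 208; the coefficient of t is 34 (from the two edges through V_4).
So 34·t + 208 = 2·512 = 1024 ⇒ t = 24.

24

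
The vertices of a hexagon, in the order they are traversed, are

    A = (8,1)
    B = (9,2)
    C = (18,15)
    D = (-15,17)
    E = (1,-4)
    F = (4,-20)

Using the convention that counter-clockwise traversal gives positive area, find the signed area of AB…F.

A→B: (8)(2) − (9)(1) = 7
B→C: (9)(15) − (18)(2) = 99
C→D: (18)(17) − (-15)(15) = 531
D→E: (-15)(-4) − (1)(17) = 43
E→F: (1)(-20) − (4)(-4) = -4
F→A: (4)(1) − (8)(-20) = 164
Σ = 840
Signed area = Σ/2 = 420 (positive ⇒ counter-clockwise traversal).

420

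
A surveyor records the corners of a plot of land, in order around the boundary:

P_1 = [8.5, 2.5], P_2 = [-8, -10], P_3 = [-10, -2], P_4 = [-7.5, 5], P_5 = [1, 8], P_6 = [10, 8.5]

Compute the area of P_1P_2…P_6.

198.875

Apply the shoelace (surveyor's) formula: 2A = Σ (x_i·y_{i+1} − x_{i+1}·y_i), indices taken mod 6.
Σ = (-65) + (-84) + (-65) + (-65) + (-71.5) + (-47.25) = -397.75
Area = |Σ|/2 = 198.875.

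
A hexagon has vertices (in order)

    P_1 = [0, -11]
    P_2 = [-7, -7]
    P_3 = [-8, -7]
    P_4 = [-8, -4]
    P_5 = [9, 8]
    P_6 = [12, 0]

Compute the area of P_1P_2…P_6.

182

Apply the surveyor's formula: 2A = Σ (x_i·y_{i+1} − x_{i+1}·y_i), indices taken mod 6.
Σ = (-77) + (-7) + (-24) + (-28) + (-96) + (-132) = -364
Area = |Σ|/2 = 182.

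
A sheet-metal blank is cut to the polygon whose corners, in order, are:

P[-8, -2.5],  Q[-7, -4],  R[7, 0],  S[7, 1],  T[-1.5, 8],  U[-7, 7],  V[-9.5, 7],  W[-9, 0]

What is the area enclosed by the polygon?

127.75

Apply Gauss's area formula: 2A = Σ (x_i·y_{i+1} − x_{i+1}·y_i), indices taken mod 8.
Σ = (14.5) + (28) + (7) + (57.5) + (45.5) + (17.5) + (63) + (22.5) = 255.5
Area = |Σ|/2 = 127.75.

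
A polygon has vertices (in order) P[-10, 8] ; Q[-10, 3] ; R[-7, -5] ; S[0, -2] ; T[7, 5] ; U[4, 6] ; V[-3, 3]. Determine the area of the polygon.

Apply the shoelace (surveyor's) formula: 2A = Σ (x_i·y_{i+1} − x_{i+1}·y_i), indices taken mod 7.
Σ = (50) + (71) + (14) + (14) + (22) + (30) + (6) = 207
Area = |Σ|/2 = 103.5.

103.5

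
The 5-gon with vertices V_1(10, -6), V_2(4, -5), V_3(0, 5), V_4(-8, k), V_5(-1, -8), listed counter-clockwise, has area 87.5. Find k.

Write out the shoelace sum; only the two edges meeting at V_4 involve k:
2·Area = [(0·k − (-8)·5) + ((-8)·(-8) − (-1)·k)] + 80
       = 1·k + 184 = 175
⇒ k = -9.

-9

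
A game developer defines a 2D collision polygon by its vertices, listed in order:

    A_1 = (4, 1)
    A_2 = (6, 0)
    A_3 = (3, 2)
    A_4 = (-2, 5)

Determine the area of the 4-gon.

Apply Gauss's area formula: 2A = Σ (x_i·y_{i+1} − x_{i+1}·y_i), indices taken mod 4.
Cross-terms: -6, 12, 19, -22  ⇒  Σ = 3
Area = |Σ|/2 = 1.5.

1.5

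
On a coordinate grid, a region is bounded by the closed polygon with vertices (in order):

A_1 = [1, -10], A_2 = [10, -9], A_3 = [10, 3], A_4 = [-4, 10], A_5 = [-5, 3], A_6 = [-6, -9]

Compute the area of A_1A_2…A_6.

Apply the shoelace (surveyor's) formula: 2A = Σ (x_i·y_{i+1} − x_{i+1}·y_i), indices taken mod 6.
A_1→A_2: (1)(-9) − (10)(-10) = 91
A_2→A_3: (10)(3) − (10)(-9) = 120
A_3→A_4: (10)(10) − (-4)(3) = 112
A_4→A_5: (-4)(3) − (-5)(10) = 38
A_5→A_6: (-5)(-9) − (-6)(3) = 63
A_6→A_1: (-6)(-10) − (1)(-9) = 69
Σ = 493
Area = |Σ|/2 = 246.5.

246.5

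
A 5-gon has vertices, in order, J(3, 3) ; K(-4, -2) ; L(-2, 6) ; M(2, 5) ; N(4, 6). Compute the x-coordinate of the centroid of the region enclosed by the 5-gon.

Apply the shoelace (surveyor's) formula. First the cross-terms c_i = x_i·y_{i+1} − x_{i+1}·y_i:
  6, -28, -22, -8, -6  ⇒  2A = -58, A = -29.
Then Σ (x_i + x_{i+1})·c_i = 72, so x̄ = 72 / (6·(-29)) = -12/29.

-12/29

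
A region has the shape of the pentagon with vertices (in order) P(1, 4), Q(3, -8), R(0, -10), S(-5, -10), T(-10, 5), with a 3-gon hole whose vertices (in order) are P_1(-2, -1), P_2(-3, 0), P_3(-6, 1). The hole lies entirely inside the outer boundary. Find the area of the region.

134

Outer boundary:
Σ = (-20) + (-30) + (-50) + (-125) + (-45) = -270
Area = |Σ|/2 = 135.
Hole:
Apply the surveyor's formula: 2A = Σ (x_i·y_{i+1} − x_{i+1}·y_i), indices taken mod 3.
Σ = (-3) + (-3) + (8) = 2
Area = |Σ|/2 = 1.
Net area = 135 − 1 = 134.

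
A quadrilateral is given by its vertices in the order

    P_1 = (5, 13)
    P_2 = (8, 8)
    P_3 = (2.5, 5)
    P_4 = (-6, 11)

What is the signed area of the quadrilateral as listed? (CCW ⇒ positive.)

-59.75

Cross-terms: -64, 20, 57.5, -133  ⇒  Σ = -119.5
Signed area = Σ/2 = -59.75 (negative ⇒ clockwise traversal).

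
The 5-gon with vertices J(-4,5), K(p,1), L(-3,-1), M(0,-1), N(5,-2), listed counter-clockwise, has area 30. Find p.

Write out the shoelace sum; only the two edges meeting at K involve p:
2·Area = [((-4)·1 − p·5) + (p·(-1) − (-3)·1)] + 25
       = -6·p + 24 = 60
⇒ p = -6.

-6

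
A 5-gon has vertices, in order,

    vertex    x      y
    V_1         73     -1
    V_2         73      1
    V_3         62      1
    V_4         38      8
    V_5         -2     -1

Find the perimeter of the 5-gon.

154

|V_1V_2| = √((0)² + (2)²) = √4 = 2
|V_2V_3| = √((-11)² + (0)²) = √121 = 11
|V_3V_4| = √((-24)² + (7)²) = √625 = 25
|V_4V_5| = √((-40)² + (-9)²) = √1681 = 41
|V_5V_1| = √((75)² + (0)²) = √5625 = 75
Perimeter = 2 + 11 + 25 + 41 + 75 = 154.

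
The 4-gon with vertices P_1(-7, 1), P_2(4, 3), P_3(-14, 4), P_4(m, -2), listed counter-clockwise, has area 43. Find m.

-13

The doubled signed area Σ (x_i y_{i+1} − x_{i+1} y_i) is linear in m.
With m=0 it equals 47; the coefficient of m is -3 (from the two edges through P_4).
So -3·m + 47 = 2·43 = 86 ⇒ m = -13.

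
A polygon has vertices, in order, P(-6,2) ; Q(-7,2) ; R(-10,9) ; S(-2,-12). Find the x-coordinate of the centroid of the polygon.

-49/9

Apply the shoelace (surveyor's) formula. First the cross-terms c_i = x_i·y_{i+1} − x_{i+1}·y_i:
  2, -43, 138, -76  ⇒  2A = 21, A = 10.5.
Then Σ (x_i + x_{i+1})·c_i = -343, so x̄ = -343 / (6·10.5) = -49/9.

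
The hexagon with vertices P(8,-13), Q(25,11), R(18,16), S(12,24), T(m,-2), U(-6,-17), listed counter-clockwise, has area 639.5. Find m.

-6

Write out the shoelace sum; only the two edges meeting at T involve m:
2·Area = [(12·(-2) − m·24) + (m·(-17) − (-6)·(-2))] + 1069
       = -41·m + 1033 = 1279
⇒ m = -6.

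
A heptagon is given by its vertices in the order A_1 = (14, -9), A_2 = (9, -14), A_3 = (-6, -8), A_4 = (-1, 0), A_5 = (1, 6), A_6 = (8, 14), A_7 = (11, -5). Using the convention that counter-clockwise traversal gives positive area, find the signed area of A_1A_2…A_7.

-271

A_1→A_2: (14)(-14) − (9)(-9) = -115
A_2→A_3: (9)(-8) − (-6)(-14) = -156
A_3→A_4: (-6)(0) − (-1)(-8) = -8
A_4→A_5: (-1)(6) − (1)(0) = -6
A_5→A_6: (1)(14) − (8)(6) = -34
A_6→A_7: (8)(-5) − (11)(14) = -194
A_7→A_1: (11)(-9) − (14)(-5) = -29
Σ = -542
Signed area = Σ/2 = -271 (negative ⇒ clockwise traversal).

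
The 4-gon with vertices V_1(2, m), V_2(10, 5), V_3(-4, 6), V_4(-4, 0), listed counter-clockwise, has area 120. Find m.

The doubled signed area Σ (x_i y_{i+1} − x_{i+1} y_i) is linear in m.
With m=0 it equals 114; the coefficient of m is -14 (from the two edges through V_1).
So -14·m + 114 = 2·120 = 240 ⇒ m = -9.

-9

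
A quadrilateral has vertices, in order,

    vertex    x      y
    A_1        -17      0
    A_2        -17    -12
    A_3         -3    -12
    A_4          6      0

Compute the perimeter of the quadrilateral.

64

|A_1A_2| = √((0)² + (-12)²) = √144 = 12
|A_2A_3| = √((14)² + (0)²) = √196 = 14
|A_3A_4| = √((9)² + (12)²) = √225 = 15
|A_4A_1| = √((-23)² + (0)²) = √529 = 23
Perimeter = 12 + 14 + 15 + 23 = 64.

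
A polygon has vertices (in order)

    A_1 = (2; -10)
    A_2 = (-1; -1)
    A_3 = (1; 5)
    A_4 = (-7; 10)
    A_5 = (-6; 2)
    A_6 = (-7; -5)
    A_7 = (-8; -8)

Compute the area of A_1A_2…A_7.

115.5

Apply the shoelace formula: 2A = Σ (x_i·y_{i+1} − x_{i+1}·y_i), indices taken mod 7.
Cross-terms: -12, -4, 45, 46, 44, 16, 96  ⇒  Σ = 231
Area = |Σ|/2 = 115.5.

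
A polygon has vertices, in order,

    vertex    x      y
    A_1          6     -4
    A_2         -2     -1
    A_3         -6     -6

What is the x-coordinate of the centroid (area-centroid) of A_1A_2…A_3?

Apply Gauss's area formula. First the cross-terms c_i = x_i·y_{i+1} − x_{i+1}·y_i:
  -14, 6, 60  ⇒  2A = 52, A = 26.
Then Σ (x_i + x_{i+1})·c_i = -104, so x̄ = -104 / (6·26) = -2/3.

-2/3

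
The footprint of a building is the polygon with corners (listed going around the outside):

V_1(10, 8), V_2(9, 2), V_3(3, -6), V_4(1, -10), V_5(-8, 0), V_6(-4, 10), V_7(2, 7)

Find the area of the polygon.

199

Apply the shoelace (surveyor's) formula: 2A = Σ (x_i·y_{i+1} − x_{i+1}·y_i), indices taken mod 7.
Σ = (-52) + (-60) + (-24) + (-80) + (-80) + (-48) + (-54) = -398
Area = |Σ|/2 = 199.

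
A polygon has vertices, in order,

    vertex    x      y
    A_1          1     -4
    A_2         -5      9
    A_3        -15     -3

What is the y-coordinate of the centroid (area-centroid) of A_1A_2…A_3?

Apply the surveyor's formula. First the cross-terms c_i = x_i·y_{i+1} − x_{i+1}·y_i:
  -11, 150, 63  ⇒  2A = 202, A = 101.
Then Σ (y_i + y_{i+1})·c_i = 404, so ȳ = 404 / (6·101) = 2/3.

2/3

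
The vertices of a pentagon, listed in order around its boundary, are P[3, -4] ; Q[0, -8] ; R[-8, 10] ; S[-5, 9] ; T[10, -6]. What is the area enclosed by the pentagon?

96

Apply the surveyor's formula: 2A = Σ (x_i·y_{i+1} − x_{i+1}·y_i), indices taken mod 5.
Σ = (-24) + (-64) + (-22) + (-60) + (-22) = -192
Area = |Σ|/2 = 96.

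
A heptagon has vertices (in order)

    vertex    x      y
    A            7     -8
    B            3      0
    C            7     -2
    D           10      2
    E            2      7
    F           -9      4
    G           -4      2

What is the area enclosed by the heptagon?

102.5

Apply the shoelace formula: 2A = Σ (x_i·y_{i+1} − x_{i+1}·y_i), indices taken mod 7.
A→B: (7)(0) − (3)(-8) = 24
B→C: (3)(-2) − (7)(0) = -6
C→D: (7)(2) − (10)(-2) = 34
D→E: (10)(7) − (2)(2) = 66
E→F: (2)(4) − (-9)(7) = 71
F→G: (-9)(2) − (-4)(4) = -2
G→A: (-4)(-8) − (7)(2) = 18
Σ = 205
Area = |Σ|/2 = 102.5.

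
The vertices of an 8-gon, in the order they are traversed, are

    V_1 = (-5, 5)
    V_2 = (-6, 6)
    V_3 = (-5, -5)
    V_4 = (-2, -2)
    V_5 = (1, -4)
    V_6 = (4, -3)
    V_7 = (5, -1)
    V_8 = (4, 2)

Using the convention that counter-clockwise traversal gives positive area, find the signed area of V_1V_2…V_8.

Apply the shoelace formula: 2A = Σ (x_i·y_{i+1} − x_{i+1}·y_i), indices taken mod 8.
Σ = (0) + (60) + (0) + (10) + (13) + (11) + (14) + (30) = 138
Signed area = Σ/2 = 69 (positive ⇒ counter-clockwise traversal).

69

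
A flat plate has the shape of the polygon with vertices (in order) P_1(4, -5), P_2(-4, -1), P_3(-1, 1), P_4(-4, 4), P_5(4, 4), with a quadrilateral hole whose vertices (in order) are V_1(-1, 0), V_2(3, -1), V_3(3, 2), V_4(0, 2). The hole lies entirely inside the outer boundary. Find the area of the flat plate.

39.5

Outer boundary:
P_1→P_2: (4)(-1) − (-4)(-5) = -24
P_2→P_3: (-4)(1) − (-1)(-1) = -5
P_3→P_4: (-1)(4) − (-4)(1) = 0
P_4→P_5: (-4)(4) − (4)(4) = -32
P_5→P_1: (4)(-5) − (4)(4) = -36
Σ = -97
Area = |Σ|/2 = 48.5.
Hole:
Apply the shoelace (surveyor's) formula: 2A = Σ (x_i·y_{i+1} − x_{i+1}·y_i), indices taken mod 4.
V_1→V_2: (-1)(-1) − (3)(0) = 1
V_2→V_3: (3)(2) − (3)(-1) = 9
V_3→V_4: (3)(2) − (0)(2) = 6
V_4→V_1: (0)(0) − (-1)(2) = 2
Σ = 18
Area = |Σ|/2 = 9.
Net area = 48.5 − 9 = 39.5.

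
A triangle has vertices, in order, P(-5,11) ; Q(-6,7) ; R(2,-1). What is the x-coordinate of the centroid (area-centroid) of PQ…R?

Apply the shoelace (surveyor's) formula. First the cross-terms c_i = x_i·y_{i+1} − x_{i+1}·y_i:
  31, -8, 17  ⇒  2A = 40, A = 20.
Then Σ (x_i + x_{i+1})·c_i = -360, so x̄ = -360 / (6·20) = -3.

-3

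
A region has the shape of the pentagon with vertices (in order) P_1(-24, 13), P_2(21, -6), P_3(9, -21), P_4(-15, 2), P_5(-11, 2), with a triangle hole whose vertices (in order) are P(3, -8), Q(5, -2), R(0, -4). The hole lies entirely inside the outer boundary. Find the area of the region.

445

Outer boundary:
Apply the shoelace (surveyor's) formula: 2A = Σ (x_i·y_{i+1} − x_{i+1}·y_i), indices taken mod 5.
Cross-terms: -129, -387, -297, -8, -95  ⇒  Σ = -916
Area = |Σ|/2 = 458.
Hole:
Apply the shoelace formula: 2A = Σ (x_i·y_{i+1} − x_{i+1}·y_i), indices taken mod 3.
Σ = (34) + (-20) + (12) = 26
Area = |Σ|/2 = 13.
Net area = 458 − 13 = 445.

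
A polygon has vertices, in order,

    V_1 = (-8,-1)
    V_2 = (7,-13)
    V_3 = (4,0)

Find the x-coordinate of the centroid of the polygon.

1

Apply the surveyor's formula. First the cross-terms c_i = x_i·y_{i+1} − x_{i+1}·y_i:
  111, 52, -4  ⇒  2A = 159, A = 79.5.
Then Σ (x_i + x_{i+1})·c_i = 477, so x̄ = 477 / (6·79.5) = 1.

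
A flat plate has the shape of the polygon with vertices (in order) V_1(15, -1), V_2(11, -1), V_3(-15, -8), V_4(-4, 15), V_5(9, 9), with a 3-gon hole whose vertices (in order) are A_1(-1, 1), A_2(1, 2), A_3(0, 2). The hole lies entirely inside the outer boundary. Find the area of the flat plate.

339

Outer boundary:
Cross-terms: -4, -103, -257, -171, -144  ⇒  Σ = -679
Area = |Σ|/2 = 339.5.
Hole:
Apply Gauss's area formula: 2A = Σ (x_i·y_{i+1} − x_{i+1}·y_i), indices taken mod 3.
Cross-terms: -3, 2, 2  ⇒  Σ = 1
Area = |Σ|/2 = 0.5.
Net area = 339.5 − 0.5 = 339.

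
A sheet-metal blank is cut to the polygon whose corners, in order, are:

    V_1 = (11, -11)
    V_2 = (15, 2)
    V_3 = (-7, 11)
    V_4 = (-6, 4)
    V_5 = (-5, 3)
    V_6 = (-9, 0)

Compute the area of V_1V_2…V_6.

Cross-terms: 187, 179, 38, 2, 27, 99  ⇒  Σ = 532
Area = |Σ|/2 = 266.

266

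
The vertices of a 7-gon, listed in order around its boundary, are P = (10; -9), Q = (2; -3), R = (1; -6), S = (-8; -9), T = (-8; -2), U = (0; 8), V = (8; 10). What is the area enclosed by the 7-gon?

Σ = (-12) + (-9) + (-57) + (-56) + (-64) + (-64) + (-172) = -434
Area = |Σ|/2 = 217.

217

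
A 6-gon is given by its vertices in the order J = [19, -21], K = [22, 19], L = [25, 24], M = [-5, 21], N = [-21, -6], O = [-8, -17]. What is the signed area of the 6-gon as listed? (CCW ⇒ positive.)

Apply the shoelace formula: 2A = Σ (x_i·y_{i+1} − x_{i+1}·y_i), indices taken mod 6.
J→K: (19)(19) − (22)(-21) = 823
K→L: (22)(24) − (25)(19) = 53
L→M: (25)(21) − (-5)(24) = 645
M→N: (-5)(-6) − (-21)(21) = 471
N→O: (-21)(-17) − (-8)(-6) = 309
O→J: (-8)(-21) − (19)(-17) = 491
Σ = 2792
Signed area = Σ/2 = 1396 (positive ⇒ counter-clockwise traversal).

1396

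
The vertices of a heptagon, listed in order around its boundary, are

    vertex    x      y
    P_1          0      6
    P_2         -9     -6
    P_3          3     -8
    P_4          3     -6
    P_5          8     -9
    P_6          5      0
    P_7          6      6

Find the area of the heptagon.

Apply Gauss's area formula: 2A = Σ (x_i·y_{i+1} − x_{i+1}·y_i), indices taken mod 7.
Cross-terms: 54, 90, 6, 21, 45, 30, 36  ⇒  Σ = 282
Area = |Σ|/2 = 141.

141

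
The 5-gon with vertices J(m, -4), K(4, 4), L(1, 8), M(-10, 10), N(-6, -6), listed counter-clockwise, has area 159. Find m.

4

Write out the shoelace sum; only the two edges meeting at J involve m:
2·Area = [((-6)·(-4) − m·(-6)) + (m·4 − 4·(-4))] + 238
       = 10·m + 278 = 318
⇒ m = 4.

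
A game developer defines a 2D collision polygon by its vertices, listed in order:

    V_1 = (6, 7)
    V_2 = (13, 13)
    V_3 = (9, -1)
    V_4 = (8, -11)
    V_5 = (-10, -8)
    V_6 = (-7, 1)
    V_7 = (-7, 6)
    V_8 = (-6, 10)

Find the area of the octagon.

Σ = (-13) + (-130) + (-91) + (-174) + (-66) + (-35) + (-34) + (-102) = -645
Area = |Σ|/2 = 322.5.

322.5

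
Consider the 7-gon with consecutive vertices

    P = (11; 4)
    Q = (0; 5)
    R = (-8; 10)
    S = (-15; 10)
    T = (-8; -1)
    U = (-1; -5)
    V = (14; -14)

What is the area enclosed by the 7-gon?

296.5

Σ = (55) + (40) + (70) + (95) + (39) + (84) + (210) = 593
Area = |Σ|/2 = 296.5.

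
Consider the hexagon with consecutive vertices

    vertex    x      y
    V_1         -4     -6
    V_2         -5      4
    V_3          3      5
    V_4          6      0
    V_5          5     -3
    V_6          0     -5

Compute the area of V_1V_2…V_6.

Σ = (-46) + (-37) + (-30) + (-18) + (-25) + (-20) = -176
Area = |Σ|/2 = 88.

88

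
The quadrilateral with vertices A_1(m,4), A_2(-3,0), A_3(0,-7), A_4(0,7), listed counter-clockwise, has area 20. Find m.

-1

Write out the shoelace sum; only the two edges meeting at A_1 involve m:
2·Area = [(0·4 − m·7) + (m·0 − (-3)·4)] + 21
       = -7·m + 33 = 40
⇒ m = -1.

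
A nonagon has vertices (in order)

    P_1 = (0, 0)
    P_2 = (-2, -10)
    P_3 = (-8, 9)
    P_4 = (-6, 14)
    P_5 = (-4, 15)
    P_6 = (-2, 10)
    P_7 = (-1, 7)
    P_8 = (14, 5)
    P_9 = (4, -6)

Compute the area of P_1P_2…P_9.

205.5

Apply the shoelace formula: 2A = Σ (x_i·y_{i+1} − x_{i+1}·y_i), indices taken mod 9.
Σ = (0) + (-98) + (-58) + (-34) + (-10) + (-4) + (-103) + (-104) + (0) = -411
Area = |Σ|/2 = 205.5.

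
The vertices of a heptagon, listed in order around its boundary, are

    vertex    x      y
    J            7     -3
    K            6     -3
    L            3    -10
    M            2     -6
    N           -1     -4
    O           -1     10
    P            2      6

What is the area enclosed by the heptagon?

77

Apply Gauss's area formula: 2A = Σ (x_i·y_{i+1} − x_{i+1}·y_i), indices taken mod 7.
Σ = (-3) + (-51) + (2) + (-14) + (-14) + (-26) + (-48) = -154
Area = |Σ|/2 = 77.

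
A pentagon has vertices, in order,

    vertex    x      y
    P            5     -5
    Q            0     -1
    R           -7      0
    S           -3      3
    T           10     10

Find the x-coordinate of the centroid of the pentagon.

Apply the shoelace (surveyor's) formula. First the cross-terms c_i = x_i·y_{i+1} − x_{i+1}·y_i:
  -5, -7, -21, -60, -100  ⇒  2A = -193, A = -96.5.
Then Σ (x_i + x_{i+1})·c_i = -1686, so x̄ = -1686 / (6·(-96.5)) = 562/193.

562/193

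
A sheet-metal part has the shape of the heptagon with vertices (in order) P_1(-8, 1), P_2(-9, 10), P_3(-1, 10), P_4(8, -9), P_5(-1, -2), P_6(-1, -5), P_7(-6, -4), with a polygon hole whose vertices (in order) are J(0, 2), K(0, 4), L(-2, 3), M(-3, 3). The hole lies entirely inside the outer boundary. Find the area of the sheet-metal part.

Outer boundary:
Cross-terms: -71, -80, -71, -25, 3, -26, -38  ⇒  Σ = -308
Area = |Σ|/2 = 154.
Hole:
Apply the surveyor's formula: 2A = Σ (x_i·y_{i+1} − x_{i+1}·y_i), indices taken mod 4.
Cross-terms: 0, 8, 3, -6  ⇒  Σ = 5
Area = |Σ|/2 = 2.5.
Net area = 154 − 2.5 = 151.5.

151.5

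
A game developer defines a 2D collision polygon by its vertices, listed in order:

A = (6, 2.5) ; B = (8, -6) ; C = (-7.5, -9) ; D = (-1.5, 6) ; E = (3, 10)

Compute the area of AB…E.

158.5

Σ = (-56) + (-117) + (-58.5) + (-33) + (-52.5) = -317
Area = |Σ|/2 = 158.5.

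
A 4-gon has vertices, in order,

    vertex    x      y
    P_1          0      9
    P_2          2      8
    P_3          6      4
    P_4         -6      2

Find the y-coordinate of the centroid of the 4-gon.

97/19

Apply the surveyor's formula. First the cross-terms c_i = x_i·y_{i+1} − x_{i+1}·y_i:
  -18, -40, 36, -54  ⇒  2A = -76, A = -38.
Then Σ (y_i + y_{i+1})·c_i = -1164, so ȳ = -1164 / (6·(-38)) = 97/19.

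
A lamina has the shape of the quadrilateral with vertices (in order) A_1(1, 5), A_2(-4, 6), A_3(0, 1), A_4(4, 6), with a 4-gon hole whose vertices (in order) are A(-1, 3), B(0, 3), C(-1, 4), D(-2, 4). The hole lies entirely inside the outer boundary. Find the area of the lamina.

Outer boundary:
Apply the shoelace formula: 2A = Σ (x_i·y_{i+1} − x_{i+1}·y_i), indices taken mod 4.
Σ = (26) + (-4) + (-4) + (14) = 32
Area = |Σ|/2 = 16.
Hole:
A→B: (-1)(3) − (0)(3) = -3
B→C: (0)(4) − (-1)(3) = 3
C→D: (-1)(4) − (-2)(4) = 4
D→A: (-2)(3) − (-1)(4) = -2
Σ = 2
Area = |Σ|/2 = 1.
Net area = 16 − 1 = 15.

15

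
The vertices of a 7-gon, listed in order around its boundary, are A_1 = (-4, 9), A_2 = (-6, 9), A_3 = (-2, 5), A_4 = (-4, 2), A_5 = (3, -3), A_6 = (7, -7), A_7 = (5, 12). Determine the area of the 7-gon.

120

Apply the shoelace (surveyor's) formula: 2A = Σ (x_i·y_{i+1} − x_{i+1}·y_i), indices taken mod 7.
Σ = (18) + (-12) + (16) + (6) + (0) + (119) + (93) = 240
Area = |Σ|/2 = 120.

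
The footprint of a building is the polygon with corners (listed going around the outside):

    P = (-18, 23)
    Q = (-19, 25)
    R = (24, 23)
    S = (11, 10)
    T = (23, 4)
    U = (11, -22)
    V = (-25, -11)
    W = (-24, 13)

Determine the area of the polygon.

Σ = (-13) + (-1037) + (-13) + (-186) + (-550) + (-671) + (-589) + (-318) = -3377
Area = |Σ|/2 = 1688.5.

1688.5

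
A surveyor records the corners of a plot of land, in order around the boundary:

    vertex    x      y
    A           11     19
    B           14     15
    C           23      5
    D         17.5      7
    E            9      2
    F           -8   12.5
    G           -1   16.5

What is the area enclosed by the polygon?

Apply the surveyor's formula: 2A = Σ (x_i·y_{i+1} − x_{i+1}·y_i), indices taken mod 7.
Σ = (-101) + (-275) + (73.5) + (-28) + (128.5) + (-119.5) + (-200.5) = -522
Area = |Σ|/2 = 261.

261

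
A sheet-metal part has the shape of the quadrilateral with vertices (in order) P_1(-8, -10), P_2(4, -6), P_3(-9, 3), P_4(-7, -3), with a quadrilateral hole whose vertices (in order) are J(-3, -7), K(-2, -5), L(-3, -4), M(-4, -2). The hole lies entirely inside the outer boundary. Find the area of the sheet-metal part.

Outer boundary:
Apply the surveyor's formula: 2A = Σ (x_i·y_{i+1} − x_{i+1}·y_i), indices taken mod 4.
Σ = (88) + (-42) + (48) + (46) = 140
Area = |Σ|/2 = 70.
Hole:
Σ = (1) + (-7) + (-10) + (22) = 6
Area = |Σ|/2 = 3.
Net area = 70 − 3 = 67.

67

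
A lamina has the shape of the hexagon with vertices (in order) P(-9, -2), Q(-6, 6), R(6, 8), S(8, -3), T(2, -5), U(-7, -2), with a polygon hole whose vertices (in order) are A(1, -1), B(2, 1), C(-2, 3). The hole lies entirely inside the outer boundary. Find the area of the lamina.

Outer boundary:
Σ = (-66) + (-84) + (-82) + (-34) + (-39) + (-4) = -309
Area = |Σ|/2 = 154.5.
Hole:
Apply the surveyor's formula: 2A = Σ (x_i·y_{i+1} − x_{i+1}·y_i), indices taken mod 3.
Σ = (3) + (8) + (-1) = 10
Area = |Σ|/2 = 5.
Net area = 154.5 − 5 = 149.5.

149.5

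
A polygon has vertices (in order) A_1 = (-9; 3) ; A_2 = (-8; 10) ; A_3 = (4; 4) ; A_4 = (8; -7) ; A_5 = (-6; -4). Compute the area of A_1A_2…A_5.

Apply the surveyor's formula: 2A = Σ (x_i·y_{i+1} − x_{i+1}·y_i), indices taken mod 5.
Cross-terms: -66, -72, -60, -74, -54  ⇒  Σ = -326
Area = |Σ|/2 = 163.

163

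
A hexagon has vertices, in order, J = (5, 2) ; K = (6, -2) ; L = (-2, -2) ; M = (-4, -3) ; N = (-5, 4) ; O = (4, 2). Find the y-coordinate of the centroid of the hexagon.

Apply the surveyor's formula. First the cross-terms c_i = x_i·y_{i+1} − x_{i+1}·y_i:
  -22, -16, -2, -31, -26, -2  ⇒  2A = -99, A = -49.5.
Then Σ (y_i + y_{i+1})·c_i = -121, so ȳ = -121 / (6·(-49.5)) = 11/27.

11/27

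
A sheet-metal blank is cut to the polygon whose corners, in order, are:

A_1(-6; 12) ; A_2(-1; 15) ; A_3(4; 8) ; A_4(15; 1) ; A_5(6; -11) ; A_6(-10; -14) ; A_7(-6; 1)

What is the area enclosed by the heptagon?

393.5

Apply Gauss's area formula: 2A = Σ (x_i·y_{i+1} − x_{i+1}·y_i), indices taken mod 7.
Cross-terms: -78, -68, -116, -171, -194, -94, -66  ⇒  Σ = -787
Area = |Σ|/2 = 393.5.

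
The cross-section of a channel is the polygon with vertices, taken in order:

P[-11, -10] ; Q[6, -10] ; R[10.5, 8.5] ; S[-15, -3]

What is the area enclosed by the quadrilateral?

Apply the shoelace (surveyor's) formula: 2A = Σ (x_i·y_{i+1} − x_{i+1}·y_i), indices taken mod 4.
Σ = (170) + (156) + (96) + (117) = 539
Area = |Σ|/2 = 269.5.

269.5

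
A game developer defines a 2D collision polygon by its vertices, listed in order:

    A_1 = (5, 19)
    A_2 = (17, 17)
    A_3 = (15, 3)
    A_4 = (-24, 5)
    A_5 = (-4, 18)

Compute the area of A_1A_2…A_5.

436.5

Apply the surveyor's formula: 2A = Σ (x_i·y_{i+1} − x_{i+1}·y_i), indices taken mod 5.
Σ = (-238) + (-204) + (147) + (-412) + (-166) = -873
Area = |Σ|/2 = 436.5.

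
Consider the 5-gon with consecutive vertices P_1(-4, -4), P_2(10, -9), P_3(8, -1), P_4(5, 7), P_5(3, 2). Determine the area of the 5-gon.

Apply the shoelace (surveyor's) formula: 2A = Σ (x_i·y_{i+1} − x_{i+1}·y_i), indices taken mod 5.
Σ = (76) + (62) + (61) + (-11) + (-4) = 184
Area = |Σ|/2 = 92.

92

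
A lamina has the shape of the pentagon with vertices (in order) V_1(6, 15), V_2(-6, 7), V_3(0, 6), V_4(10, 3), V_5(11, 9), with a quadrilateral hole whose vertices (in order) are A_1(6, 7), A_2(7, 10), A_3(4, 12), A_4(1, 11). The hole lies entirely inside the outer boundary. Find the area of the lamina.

88

Outer boundary:
V_1→V_2: (6)(7) − (-6)(15) = 132
V_2→V_3: (-6)(6) − (0)(7) = -36
V_3→V_4: (0)(3) − (10)(6) = -60
V_4→V_5: (10)(9) − (11)(3) = 57
V_5→V_1: (11)(15) − (6)(9) = 111
Σ = 204
Area = |Σ|/2 = 102.
Hole:
Apply the surveyor's formula: 2A = Σ (x_i·y_{i+1} − x_{i+1}·y_i), indices taken mod 4.
A_1→A_2: (6)(10) − (7)(7) = 11
A_2→A_3: (7)(12) − (4)(10) = 44
A_3→A_4: (4)(11) − (1)(12) = 32
A_4→A_1: (1)(7) − (6)(11) = -59
Σ = 28
Area = |Σ|/2 = 14.
Net area = 102 − 14 = 88.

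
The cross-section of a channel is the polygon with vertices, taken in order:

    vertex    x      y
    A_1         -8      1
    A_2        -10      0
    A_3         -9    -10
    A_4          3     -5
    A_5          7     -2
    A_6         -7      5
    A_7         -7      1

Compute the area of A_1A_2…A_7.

Apply the shoelace formula: 2A = Σ (x_i·y_{i+1} − x_{i+1}·y_i), indices taken mod 7.
A_1→A_2: (-8)(0) − (-10)(1) = 10
A_2→A_3: (-10)(-10) − (-9)(0) = 100
A_3→A_4: (-9)(-5) − (3)(-10) = 75
A_4→A_5: (3)(-2) − (7)(-5) = 29
A_5→A_6: (7)(5) − (-7)(-2) = 21
A_6→A_7: (-7)(1) − (-7)(5) = 28
A_7→A_1: (-7)(1) − (-8)(1) = 1
Σ = 264
Area = |Σ|/2 = 132.

132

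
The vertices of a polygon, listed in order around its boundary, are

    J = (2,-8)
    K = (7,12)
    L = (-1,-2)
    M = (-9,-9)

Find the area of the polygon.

Apply the surveyor's formula: 2A = Σ (x_i·y_{i+1} − x_{i+1}·y_i), indices taken mod 4.
Cross-terms: 80, -2, -9, 90  ⇒  Σ = 159
Area = |Σ|/2 = 79.5.

79.5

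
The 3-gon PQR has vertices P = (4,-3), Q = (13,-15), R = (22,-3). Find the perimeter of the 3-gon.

|PQ| = √((9)² + (-12)²) = √225 = 15
|QR| = √((9)² + (12)²) = √225 = 15
|RP| = √((-18)² + (0)²) = √324 = 18
Perimeter = 15 + 15 + 18 = 48.

48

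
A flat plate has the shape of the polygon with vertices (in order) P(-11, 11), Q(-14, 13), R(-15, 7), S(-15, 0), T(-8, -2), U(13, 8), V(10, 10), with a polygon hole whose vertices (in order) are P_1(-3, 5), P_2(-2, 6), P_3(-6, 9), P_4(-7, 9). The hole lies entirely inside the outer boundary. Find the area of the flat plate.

232

Outer boundary:
Σ = (11) + (97) + (105) + (30) + (-38) + (50) + (220) = 475
Area = |Σ|/2 = 237.5.
Hole:
Apply Gauss's area formula: 2A = Σ (x_i·y_{i+1} − x_{i+1}·y_i), indices taken mod 4.
Σ = (-8) + (18) + (9) + (-8) = 11
Area = |Σ|/2 = 5.5.
Net area = 237.5 − 5.5 = 232.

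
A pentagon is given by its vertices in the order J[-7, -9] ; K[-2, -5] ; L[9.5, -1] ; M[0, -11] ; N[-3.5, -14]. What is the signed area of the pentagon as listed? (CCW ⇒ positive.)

-71.5

Σ = (17) + (49.5) + (-104.5) + (-38.5) + (-66.5) = -143
Signed area = Σ/2 = -71.5 (negative ⇒ clockwise traversal).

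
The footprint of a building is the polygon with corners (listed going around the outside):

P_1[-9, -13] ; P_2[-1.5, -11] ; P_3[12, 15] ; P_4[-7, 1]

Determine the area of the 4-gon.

203

Apply the shoelace formula: 2A = Σ (x_i·y_{i+1} − x_{i+1}·y_i), indices taken mod 4.
Cross-terms: 79.5, 109.5, 117, 100  ⇒  Σ = 406
Area = |Σ|/2 = 203.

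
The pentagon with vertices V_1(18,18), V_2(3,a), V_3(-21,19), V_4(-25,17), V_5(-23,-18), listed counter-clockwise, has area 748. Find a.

Write out the shoelace sum; only the two edges meeting at V_2 involve a:
2·Area = [(18·a − 3·18) + (3·19 − (-21)·a)] + 869
       = 39·a + 872 = 1496
⇒ a = 16.

16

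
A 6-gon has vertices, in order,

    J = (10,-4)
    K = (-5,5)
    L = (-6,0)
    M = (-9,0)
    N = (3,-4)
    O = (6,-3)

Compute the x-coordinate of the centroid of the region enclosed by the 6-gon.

Apply the surveyor's formula. First the cross-terms c_i = x_i·y_{i+1} − x_{i+1}·y_i:
  30, 30, 0, 36, 15, 6  ⇒  2A = 117, A = 58.5.
Then Σ (x_i + x_{i+1})·c_i = -165, so x̄ = -165 / (6·58.5) = -55/117.

-55/117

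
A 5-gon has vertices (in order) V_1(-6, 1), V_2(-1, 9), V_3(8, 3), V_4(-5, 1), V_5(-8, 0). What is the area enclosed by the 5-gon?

V_1→V_2: (-6)(9) − (-1)(1) = -53
V_2→V_3: (-1)(3) − (8)(9) = -75
V_3→V_4: (8)(1) − (-5)(3) = 23
V_4→V_5: (-5)(0) − (-8)(1) = 8
V_5→V_1: (-8)(1) − (-6)(0) = -8
Σ = -105
Area = |Σ|/2 = 52.5.

52.5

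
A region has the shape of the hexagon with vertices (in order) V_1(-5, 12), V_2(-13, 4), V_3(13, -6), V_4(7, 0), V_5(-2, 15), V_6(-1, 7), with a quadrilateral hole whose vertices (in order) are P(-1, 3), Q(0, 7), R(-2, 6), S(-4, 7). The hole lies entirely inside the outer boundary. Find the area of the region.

Outer boundary:
V_1→V_2: (-5)(4) − (-13)(12) = 136
V_2→V_3: (-13)(-6) − (13)(4) = 26
V_3→V_4: (13)(0) − (7)(-6) = 42
V_4→V_5: (7)(15) − (-2)(0) = 105
V_5→V_6: (-2)(7) − (-1)(15) = 1
V_6→V_1: (-1)(12) − (-5)(7) = 23
Σ = 333
Area = |Σ|/2 = 166.5.
Hole:
Apply the surveyor's formula: 2A = Σ (x_i·y_{i+1} − x_{i+1}·y_i), indices taken mod 4.
Cross-terms: -7, 14, 10, -5  ⇒  Σ = 12
Area = |Σ|/2 = 6.
Net area = 166.5 − 6 = 160.5.

160.5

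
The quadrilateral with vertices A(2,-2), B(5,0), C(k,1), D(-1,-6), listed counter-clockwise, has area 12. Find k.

Write out the shoelace sum; only the two edges meeting at C involve k:
2·Area = [(5·1 − k·0) + (k·(-6) − (-1)·1)] + 24
       = -6·k + 30 = 24
⇒ k = 1.

1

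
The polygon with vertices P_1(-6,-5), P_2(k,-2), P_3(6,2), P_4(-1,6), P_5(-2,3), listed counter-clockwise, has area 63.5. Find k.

The doubled signed area Σ (x_i y_{i+1} − x_{i+1} y_i) is linear in k.
With k=0 it equals 99; the coefficient of k is 7 (from the two edges through P_2).
So 7·k + 99 = 2·63.5 = 127 ⇒ k = 4.

4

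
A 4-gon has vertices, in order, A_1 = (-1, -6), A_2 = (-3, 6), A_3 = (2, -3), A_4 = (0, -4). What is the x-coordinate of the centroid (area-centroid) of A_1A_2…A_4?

Apply the surveyor's formula. First the cross-terms c_i = x_i·y_{i+1} − x_{i+1}·y_i:
  -24, -3, -8, -4  ⇒  2A = -39, A = -19.5.
Then Σ (x_i + x_{i+1})·c_i = 87, so x̄ = 87 / (6·(-19.5)) = -29/39.

-29/39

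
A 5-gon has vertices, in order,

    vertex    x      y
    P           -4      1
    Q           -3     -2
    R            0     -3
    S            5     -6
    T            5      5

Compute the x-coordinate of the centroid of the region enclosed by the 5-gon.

182/115

Apply Gauss's area formula. First the cross-terms c_i = x_i·y_{i+1} − x_{i+1}·y_i:
  11, 9, 15, 55, 25  ⇒  2A = 115, A = 57.5.
Then Σ (x_i + x_{i+1})·c_i = 546, so x̄ = 546 / (6·57.5) = 182/115.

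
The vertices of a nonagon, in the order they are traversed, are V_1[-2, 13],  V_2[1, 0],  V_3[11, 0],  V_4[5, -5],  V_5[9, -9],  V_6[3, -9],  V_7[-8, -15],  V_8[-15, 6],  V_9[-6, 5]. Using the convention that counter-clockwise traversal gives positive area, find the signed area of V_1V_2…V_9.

Apply the shoelace formula: 2A = Σ (x_i·y_{i+1} − x_{i+1}·y_i), indices taken mod 9.
Cross-terms: -13, 0, -55, 0, -54, -117, -273, -39, -68  ⇒  Σ = -619
Signed area = Σ/2 = -309.5 (negative ⇒ clockwise traversal).

-309.5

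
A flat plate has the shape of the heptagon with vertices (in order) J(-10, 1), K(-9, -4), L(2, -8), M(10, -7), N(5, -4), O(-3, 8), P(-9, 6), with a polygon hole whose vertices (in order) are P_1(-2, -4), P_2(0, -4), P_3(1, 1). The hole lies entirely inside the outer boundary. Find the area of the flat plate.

Outer boundary:
Apply the surveyor's formula: 2A = Σ (x_i·y_{i+1} − x_{i+1}·y_i), indices taken mod 7.
Σ = (49) + (80) + (66) + (-5) + (28) + (54) + (51) = 323
Area = |Σ|/2 = 161.5.
Hole:
Apply the shoelace (surveyor's) formula: 2A = Σ (x_i·y_{i+1} − x_{i+1}·y_i), indices taken mod 3.
Σ = (8) + (4) + (-2) = 10
Area = |Σ|/2 = 5.
Net area = 161.5 − 5 = 156.5.

156.5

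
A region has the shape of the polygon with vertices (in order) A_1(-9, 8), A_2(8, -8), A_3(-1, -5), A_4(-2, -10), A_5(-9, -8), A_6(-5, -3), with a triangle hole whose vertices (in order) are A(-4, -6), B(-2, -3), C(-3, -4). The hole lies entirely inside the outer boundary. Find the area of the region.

96.5

Outer boundary:
Apply Gauss's area formula: 2A = Σ (x_i·y_{i+1} − x_{i+1}·y_i), indices taken mod 6.
A_1→A_2: (-9)(-8) − (8)(8) = 8
A_2→A_3: (8)(-5) − (-1)(-8) = -48
A_3→A_4: (-1)(-10) − (-2)(-5) = 0
A_4→A_5: (-2)(-8) − (-9)(-10) = -74
A_5→A_6: (-9)(-3) − (-5)(-8) = -13
A_6→A_1: (-5)(8) − (-9)(-3) = -67
Σ = -194
Area = |Σ|/2 = 97.
Hole:
Σ = (0) + (-1) + (2) = 1
Area = |Σ|/2 = 0.5.
Net area = 97 − 0.5 = 96.5.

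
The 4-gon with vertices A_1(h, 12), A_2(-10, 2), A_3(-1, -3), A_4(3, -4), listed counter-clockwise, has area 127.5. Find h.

The doubled signed area Σ (x_i y_{i+1} − x_{i+1} y_i) is linear in h.
With h=0 it equals 201; the coefficient of h is 6 (from the two edges through A_1).
So 6·h + 201 = 2·127.5 = 255 ⇒ h = 9.

9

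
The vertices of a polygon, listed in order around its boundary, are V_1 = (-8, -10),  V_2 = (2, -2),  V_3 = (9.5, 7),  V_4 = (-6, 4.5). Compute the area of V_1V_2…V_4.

Apply the surveyor's formula: 2A = Σ (x_i·y_{i+1} − x_{i+1}·y_i), indices taken mod 4.
Σ = (36) + (33) + (84.75) + (96) = 249.75
Area = |Σ|/2 = 124.875.

124.875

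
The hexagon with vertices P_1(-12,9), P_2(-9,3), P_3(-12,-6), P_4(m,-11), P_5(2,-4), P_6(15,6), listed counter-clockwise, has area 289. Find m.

5

The doubled signed area Σ (x_i y_{i+1} − x_{i+1} y_i) is linear in m.
With m=0 it equals 568; the coefficient of m is 2 (from the two edges through P_4).
So 2·m + 568 = 2·289 = 578 ⇒ m = 5.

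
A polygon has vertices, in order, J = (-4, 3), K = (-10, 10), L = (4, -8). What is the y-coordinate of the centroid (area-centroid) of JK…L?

5/3

Apply the shoelace (surveyor's) formula. First the cross-terms c_i = x_i·y_{i+1} − x_{i+1}·y_i:
  -10, 40, -20  ⇒  2A = 10, A = 5.
Then Σ (y_i + y_{i+1})·c_i = 50, so ȳ = 50 / (6·5) = 5/3.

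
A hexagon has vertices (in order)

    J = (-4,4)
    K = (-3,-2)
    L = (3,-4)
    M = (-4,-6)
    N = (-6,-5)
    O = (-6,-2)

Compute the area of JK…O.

Σ = (20) + (18) + (-34) + (-16) + (-18) + (-32) = -62
Area = |Σ|/2 = 31.

31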